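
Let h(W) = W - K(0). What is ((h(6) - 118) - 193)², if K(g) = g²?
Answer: 93025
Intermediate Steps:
h(W) = W (h(W) = W - 1*0² = W - 1*0 = W + 0 = W)
((h(6) - 118) - 193)² = ((6 - 118) - 193)² = (-112 - 193)² = (-305)² = 93025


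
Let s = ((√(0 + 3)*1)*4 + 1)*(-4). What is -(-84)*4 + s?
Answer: 332 - 16*√3 ≈ 304.29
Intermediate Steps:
s = -4 - 16*√3 (s = ((√3*1)*4 + 1)*(-4) = (√3*4 + 1)*(-4) = (4*√3 + 1)*(-4) = (1 + 4*√3)*(-4) = -4 - 16*√3 ≈ -31.713)
-(-84)*4 + s = -(-84)*4 + (-4 - 16*√3) = -14*(-24) + (-4 - 16*√3) = 336 + (-4 - 16*√3) = 332 - 16*√3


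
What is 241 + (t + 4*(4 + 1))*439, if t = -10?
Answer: 4631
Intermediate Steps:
241 + (t + 4*(4 + 1))*439 = 241 + (-10 + 4*(4 + 1))*439 = 241 + (-10 + 4*5)*439 = 241 + (-10 + 20)*439 = 241 + 10*439 = 241 + 4390 = 4631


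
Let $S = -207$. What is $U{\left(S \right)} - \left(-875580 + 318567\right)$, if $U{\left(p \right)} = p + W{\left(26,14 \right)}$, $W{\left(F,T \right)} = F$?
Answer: $556832$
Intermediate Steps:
$U{\left(p \right)} = 26 + p$ ($U{\left(p \right)} = p + 26 = 26 + p$)
$U{\left(S \right)} - \left(-875580 + 318567\right) = \left(26 - 207\right) - \left(-875580 + 318567\right) = -181 - -557013 = -181 + 557013 = 556832$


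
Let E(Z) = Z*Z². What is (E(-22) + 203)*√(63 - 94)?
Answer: -10445*I*√31 ≈ -58155.0*I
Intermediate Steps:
E(Z) = Z³
(E(-22) + 203)*√(63 - 94) = ((-22)³ + 203)*√(63 - 94) = (-10648 + 203)*√(-31) = -10445*I*√31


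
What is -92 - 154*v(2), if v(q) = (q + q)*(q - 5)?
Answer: 1756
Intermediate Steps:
v(q) = 2*q*(-5 + q) (v(q) = (2*q)*(-5 + q) = 2*q*(-5 + q))
-92 - 154*v(2) = -92 - 308*2*(-5 + 2) = -92 - 308*2*(-3) = -92 - 154*(-12) = -92 + 1848 = 1756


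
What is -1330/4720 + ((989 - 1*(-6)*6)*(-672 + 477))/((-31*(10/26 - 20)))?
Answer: -81832291/248744 ≈ -328.98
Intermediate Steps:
-1330/4720 + ((989 - 1*(-6)*6)*(-672 + 477))/((-31*(10/26 - 20))) = -1330*1/4720 + ((989 + 6*6)*(-195))/((-31*(10*(1/26) - 20))) = -133/472 + ((989 + 36)*(-195))/((-31*(5/13 - 20))) = -133/472 + (1025*(-195))/((-31*(-255/13))) = -133/472 - 199875/7905/13 = -133/472 - 199875*13/7905 = -133/472 - 173225/527 = -81832291/248744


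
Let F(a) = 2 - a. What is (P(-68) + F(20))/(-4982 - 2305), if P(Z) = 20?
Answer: -2/7287 ≈ -0.00027446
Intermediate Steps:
(P(-68) + F(20))/(-4982 - 2305) = (20 + (2 - 1*20))/(-4982 - 2305) = (20 + (2 - 20))/(-7287) = (20 - 18)*(-1/7287) = 2*(-1/7287) = -2/7287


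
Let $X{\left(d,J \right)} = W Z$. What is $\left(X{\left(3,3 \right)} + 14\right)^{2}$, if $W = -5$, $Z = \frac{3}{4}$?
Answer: $\frac{1681}{16} \approx 105.06$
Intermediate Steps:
$Z = \frac{3}{4}$ ($Z = 3 \cdot \frac{1}{4} = \frac{3}{4} \approx 0.75$)
$X{\left(d,J \right)} = - \frac{15}{4}$ ($X{\left(d,J \right)} = \left(-5\right) \frac{3}{4} = - \frac{15}{4}$)
$\left(X{\left(3,3 \right)} + 14\right)^{2} = \left(- \frac{15}{4} + 14\right)^{2} = \left(\frac{41}{4}\right)^{2} = \frac{1681}{16}$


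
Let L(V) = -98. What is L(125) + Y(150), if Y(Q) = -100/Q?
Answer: -296/3 ≈ -98.667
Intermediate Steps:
L(125) + Y(150) = -98 - 100/150 = -98 - 100*1/150 = -98 - 2/3 = -296/3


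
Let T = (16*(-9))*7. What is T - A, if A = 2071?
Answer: -3079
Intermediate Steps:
T = -1008 (T = -144*7 = -1008)
T - A = -1008 - 1*2071 = -1008 - 2071 = -3079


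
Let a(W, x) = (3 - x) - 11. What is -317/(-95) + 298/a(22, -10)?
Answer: 14472/95 ≈ 152.34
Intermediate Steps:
a(W, x) = -8 - x
-317/(-95) + 298/a(22, -10) = -317/(-95) + 298/(-8 - 1*(-10)) = -317*(-1/95) + 298/(-8 + 10) = 317/95 + 298/2 = 317/95 + 298*(½) = 317/95 + 149 = 14472/95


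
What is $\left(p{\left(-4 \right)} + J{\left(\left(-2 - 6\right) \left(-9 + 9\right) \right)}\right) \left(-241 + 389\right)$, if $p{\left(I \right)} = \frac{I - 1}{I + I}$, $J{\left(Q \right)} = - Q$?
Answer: $\frac{185}{2} \approx 92.5$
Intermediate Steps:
$p{\left(I \right)} = \frac{-1 + I}{2 I}$
$\left(p{\left(-4 \right)} + J{\left(\left(-2 - 6\right) \left(-9 + 9\right) \right)}\right) \left(-241 + 389\right) = \left(\frac{-1 - 4}{2 \left(-4\right)} - \left(-2 - 6\right) \left(-9 + 9\right)\right) \left(-241 + 389\right) = \left(\frac{1}{2} \left(- \frac{1}{4}\right) \left(-5\right) - \left(-8\right) 0\right) 148 = \left(\frac{5}{8} - 0\right) 148 = \left(\frac{5}{8} + 0\right) 148 = \frac{5}{8} \cdot 148 = \frac{185}{2}$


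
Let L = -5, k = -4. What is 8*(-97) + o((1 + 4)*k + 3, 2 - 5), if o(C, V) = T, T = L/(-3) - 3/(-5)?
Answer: -11606/15 ≈ -773.73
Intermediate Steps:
T = 34/15 (T = -5/(-3) - 3/(-5) = -5*(-⅓) - 3*(-⅕) = 5/3 + ⅗ = 34/15 ≈ 2.2667)
o(C, V) = 34/15
8*(-97) + o((1 + 4)*k + 3, 2 - 5) = 8*(-97) + 34/15 = -776 + 34/15 = -11606/15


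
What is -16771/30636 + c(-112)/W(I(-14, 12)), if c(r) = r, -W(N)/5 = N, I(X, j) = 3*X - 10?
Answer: -1947923/1991340 ≈ -0.97820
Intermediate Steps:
I(X, j) = -10 + 3*X
W(N) = -5*N
-16771/30636 + c(-112)/W(I(-14, 12)) = -16771/30636 - 112*(-1/(5*(-10 + 3*(-14)))) = -16771*1/30636 - 112*(-1/(5*(-10 - 42))) = -16771/30636 - 112/((-5*(-52))) = -16771/30636 - 112/260 = -16771/30636 - 112*1/260 = -16771/30636 - 28/65 = -1947923/1991340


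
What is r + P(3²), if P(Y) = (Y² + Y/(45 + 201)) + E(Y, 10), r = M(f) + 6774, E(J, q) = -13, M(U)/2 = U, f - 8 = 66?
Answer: 573183/82 ≈ 6990.0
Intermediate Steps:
f = 74 (f = 8 + 66 = 74)
M(U) = 2*U
r = 6922 (r = 2*74 + 6774 = 148 + 6774 = 6922)
P(Y) = -13 + Y² + Y/246 (P(Y) = (Y² + Y/(45 + 201)) - 13 = (Y² + Y/246) - 13 = -13 + Y² + Y/246)
r + P(3²) = 6922 + (-13 + (3²)² + (1/246)*3²) = 6922 + (-13 + 9² + (1/246)*9) = 6922 + (-13 + 81 + 3/82) = 6922 + 5579/82 = 573183/82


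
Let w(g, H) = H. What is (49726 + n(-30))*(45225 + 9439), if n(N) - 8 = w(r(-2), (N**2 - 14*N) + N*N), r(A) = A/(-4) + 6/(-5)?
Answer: 2840013456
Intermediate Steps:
r(A) = -6/5 - A/4 (r(A) = A*(-1/4) + 6*(-1/5) = -A/4 - 6/5 = -6/5 - A/4)
n(N) = 8 - 14*N + 2*N**2 (n(N) = 8 + ((N**2 - 14*N) + N*N) = 8 + ((N**2 - 14*N) + N**2) = 8 + (-14*N + 2*N**2) = 8 - 14*N + 2*N**2)
(49726 + n(-30))*(45225 + 9439) = (49726 + (8 + 2*(-30)*(-7 - 30)))*(45225 + 9439) = (49726 + (8 + 2*(-30)*(-37)))*54664 = (49726 + (8 + 2220))*54664 = (49726 + 2228)*54664 = 51954*54664 = 2840013456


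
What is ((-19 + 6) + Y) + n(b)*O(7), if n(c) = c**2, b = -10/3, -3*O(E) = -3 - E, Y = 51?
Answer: 2026/27 ≈ 75.037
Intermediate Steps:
O(E) = 1 + E/3 (O(E) = -(-3 - E)/3 = 1 + E/3)
b = -10/3 (b = -10*1/3 = -10/3 ≈ -3.3333)
((-19 + 6) + Y) + n(b)*O(7) = ((-19 + 6) + 51) + (-10/3)**2*(1 + (1/3)*7) = (-13 + 51) + 100*(1 + 7/3)/9 = 38 + (100/9)*(10/3) = 38 + 1000/27 = 2026/27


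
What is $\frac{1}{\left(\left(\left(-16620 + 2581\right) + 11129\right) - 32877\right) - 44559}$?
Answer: $- \frac{1}{80346} \approx -1.2446 \cdot 10^{-5}$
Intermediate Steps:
$\frac{1}{\left(\left(\left(-16620 + 2581\right) + 11129\right) - 32877\right) - 44559} = \frac{1}{\left(\left(-14039 + 11129\right) - 32877\right) - 44559} = \frac{1}{\left(-2910 - 32877\right) - 44559} = \frac{1}{-35787 - 44559} = \frac{1}{-80346} = - \frac{1}{80346}$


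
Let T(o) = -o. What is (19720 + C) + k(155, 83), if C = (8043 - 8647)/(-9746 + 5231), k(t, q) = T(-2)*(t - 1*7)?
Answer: 90372844/4515 ≈ 20016.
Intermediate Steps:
k(t, q) = -14 + 2*t (k(t, q) = (-1*(-2))*(t - 1*7) = 2*(t - 7) = 2*(-7 + t) = -14 + 2*t)
C = 604/4515 (C = -604/(-4515) = -604*(-1/4515) = 604/4515 ≈ 0.13378)
(19720 + C) + k(155, 83) = (19720 + 604/4515) + (-14 + 2*155) = 89036404/4515 + (-14 + 310) = 89036404/4515 + 296 = 90372844/4515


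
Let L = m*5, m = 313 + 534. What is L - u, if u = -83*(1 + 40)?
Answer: 7638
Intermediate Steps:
m = 847
L = 4235 (L = 847*5 = 4235)
u = -3403 (u = -83*41 = -3403)
L - u = 4235 - 1*(-3403) = 4235 + 3403 = 7638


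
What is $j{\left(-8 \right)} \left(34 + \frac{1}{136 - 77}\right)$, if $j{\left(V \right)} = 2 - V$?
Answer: $\frac{20070}{59} \approx 340.17$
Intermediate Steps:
$j{\left(-8 \right)} \left(34 + \frac{1}{136 - 77}\right) = \left(2 - -8\right) \left(34 + \frac{1}{136 - 77}\right) = \left(2 + 8\right) \left(34 + \frac{1}{59}\right) = 10 \left(34 + \frac{1}{59}\right) = 10 \cdot \frac{2007}{59} = \frac{20070}{59}$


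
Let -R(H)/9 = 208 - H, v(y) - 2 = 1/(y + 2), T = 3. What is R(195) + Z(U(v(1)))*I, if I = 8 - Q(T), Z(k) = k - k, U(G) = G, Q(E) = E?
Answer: -117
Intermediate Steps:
v(y) = 2 + 1/(2 + y) (v(y) = 2 + 1/(y + 2) = 2 + 1/(2 + y))
Z(k) = 0
I = 5 (I = 8 - 1*3 = 8 - 3 = 5)
R(H) = -1872 + 9*H (R(H) = -9*(208 - H) = -1872 + 9*H)
R(195) + Z(U(v(1)))*I = (-1872 + 9*195) + 0*5 = (-1872 + 1755) + 0 = -117 + 0 = -117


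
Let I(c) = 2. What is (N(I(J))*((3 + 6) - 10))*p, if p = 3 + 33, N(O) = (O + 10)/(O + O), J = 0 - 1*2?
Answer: -108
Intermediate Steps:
J = -2 (J = 0 - 2 = -2)
N(O) = (10 + O)/(2*O) (N(O) = (10 + O)/((2*O)) = (10 + O)*(1/(2*O)) = (10 + O)/(2*O))
p = 36
(N(I(J))*((3 + 6) - 10))*p = (((½)*(10 + 2)/2)*((3 + 6) - 10))*36 = (((½)*(½)*12)*(9 - 10))*36 = (3*(-1))*36 = -3*36 = -108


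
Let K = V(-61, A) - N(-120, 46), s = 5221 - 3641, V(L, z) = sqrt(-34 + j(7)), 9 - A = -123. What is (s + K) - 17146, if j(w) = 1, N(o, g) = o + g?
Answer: -15492 + I*sqrt(33) ≈ -15492.0 + 5.7446*I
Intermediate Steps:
N(o, g) = g + o
A = 132 (A = 9 - 1*(-123) = 9 + 123 = 132)
V(L, z) = I*sqrt(33) (V(L, z) = sqrt(-34 + 1) = sqrt(-33) = I*sqrt(33))
s = 1580
K = 74 + I*sqrt(33) (K = I*sqrt(33) - (46 - 120) = I*sqrt(33) - 1*(-74) = I*sqrt(33) + 74 = 74 + I*sqrt(33) ≈ 74.0 + 5.7446*I)
(s + K) - 17146 = (1580 + (74 + I*sqrt(33))) - 17146 = (1654 + I*sqrt(33)) - 17146 = -15492 + I*sqrt(33)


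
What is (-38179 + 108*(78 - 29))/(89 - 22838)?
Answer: 32887/22749 ≈ 1.4456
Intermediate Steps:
(-38179 + 108*(78 - 29))/(89 - 22838) = (-38179 + 108*49)/(-22749) = (-38179 + 5292)*(-1/22749) = -32887*(-1/22749) = 32887/22749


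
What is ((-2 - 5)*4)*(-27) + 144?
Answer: 900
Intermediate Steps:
((-2 - 5)*4)*(-27) + 144 = -7*4*(-27) + 144 = -28*(-27) + 144 = 756 + 144 = 900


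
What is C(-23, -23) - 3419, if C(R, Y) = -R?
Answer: -3396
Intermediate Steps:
C(-23, -23) - 3419 = -1*(-23) - 3419 = 23 - 3419 = -3396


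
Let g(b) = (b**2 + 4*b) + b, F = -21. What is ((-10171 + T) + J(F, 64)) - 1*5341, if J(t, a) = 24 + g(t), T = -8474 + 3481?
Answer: -20145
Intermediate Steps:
g(b) = b**2 + 5*b
T = -4993
J(t, a) = 24 + t*(5 + t)
((-10171 + T) + J(F, 64)) - 1*5341 = ((-10171 - 4993) + (24 - 21*(5 - 21))) - 1*5341 = (-15164 + (24 - 21*(-16))) - 5341 = (-15164 + (24 + 336)) - 5341 = (-15164 + 360) - 5341 = -14804 - 5341 = -20145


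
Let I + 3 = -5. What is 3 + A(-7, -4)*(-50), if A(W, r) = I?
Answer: 403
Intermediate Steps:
I = -8 (I = -3 - 5 = -8)
A(W, r) = -8
3 + A(-7, -4)*(-50) = 3 - 8*(-50) = 3 + 400 = 403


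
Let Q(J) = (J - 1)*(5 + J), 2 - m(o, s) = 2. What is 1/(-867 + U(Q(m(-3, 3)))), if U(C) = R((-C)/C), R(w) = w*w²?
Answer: -1/868 ≈ -0.0011521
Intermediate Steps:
m(o, s) = 0 (m(o, s) = 2 - 1*2 = 2 - 2 = 0)
R(w) = w³
Q(J) = (-1 + J)*(5 + J)
U(C) = -1 (U(C) = ((-C)/C)³ = (-1)³ = -1)
1/(-867 + U(Q(m(-3, 3)))) = 1/(-867 - 1) = 1/(-868) = -1/868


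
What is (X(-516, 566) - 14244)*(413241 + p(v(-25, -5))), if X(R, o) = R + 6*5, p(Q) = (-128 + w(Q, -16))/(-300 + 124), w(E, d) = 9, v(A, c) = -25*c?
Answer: -535660390275/88 ≈ -6.0870e+9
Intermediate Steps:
p(Q) = 119/176 (p(Q) = (-128 + 9)/(-300 + 124) = -119/(-176) = -119*(-1/176) = 119/176)
X(R, o) = 30 + R (X(R, o) = R + 30 = 30 + R)
(X(-516, 566) - 14244)*(413241 + p(v(-25, -5))) = ((30 - 516) - 14244)*(413241 + 119/176) = (-486 - 14244)*(72730535/176) = -14730*72730535/176 = -535660390275/88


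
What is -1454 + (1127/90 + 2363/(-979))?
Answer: -127221277/88110 ≈ -1443.9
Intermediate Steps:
-1454 + (1127/90 + 2363/(-979)) = -1454 + (1127*(1/90) + 2363*(-1/979)) = -1454 + (1127/90 - 2363/979) = -1454 + 890663/88110 = -127221277/88110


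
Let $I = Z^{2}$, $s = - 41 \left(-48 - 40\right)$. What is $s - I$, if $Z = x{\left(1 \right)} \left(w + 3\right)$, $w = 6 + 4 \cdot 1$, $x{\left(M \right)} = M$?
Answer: $3439$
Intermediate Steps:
$w = 10$ ($w = 6 + 4 = 10$)
$Z = 13$ ($Z = 1 \left(10 + 3\right) = 1 \cdot 13 = 13$)
$s = 3608$ ($s = \left(-41\right) \left(-88\right) = 3608$)
$I = 169$ ($I = 13^{2} = 169$)
$s - I = 3608 - 169 = 3439$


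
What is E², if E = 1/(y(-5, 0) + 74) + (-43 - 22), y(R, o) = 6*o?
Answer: 23126481/5476 ≈ 4223.2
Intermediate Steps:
E = -4809/74 (E = 1/(6*0 + 74) + (-43 - 22) = 1/(0 + 74) - 65 = 1/74 - 65 = -4809/74 ≈ -64.986)
E² = (-4809/74)² = 23126481/5476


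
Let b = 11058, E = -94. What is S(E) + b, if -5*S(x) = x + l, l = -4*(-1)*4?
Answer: 55368/5 ≈ 11074.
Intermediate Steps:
l = 16 (l = 4*4 = 16)
S(x) = -16/5 - x/5 (S(x) = -(x + 16)/5 = -(16 + x)/5 = -16/5 - x/5)
S(E) + b = (-16/5 - 1/5*(-94)) + 11058 = (-16/5 + 94/5) + 11058 = 78/5 + 11058 = 55368/5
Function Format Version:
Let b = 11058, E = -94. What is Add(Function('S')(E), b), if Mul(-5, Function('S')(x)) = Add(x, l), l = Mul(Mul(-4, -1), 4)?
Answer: Rational(55368, 5) ≈ 11074.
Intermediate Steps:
l = 16 (l = Mul(4, 4) = 16)
Function('S')(x) = Add(Rational(-16, 5), Mul(Rational(-1, 5), x)) (Function('S')(x) = Mul(Rational(-1, 5), Add(x, 16)) = Mul(Rational(-1, 5), Add(16, x)) = Add(Rational(-16, 5), Mul(Rational(-1, 5), x)))
Add(Function('S')(E), b) = Add(Add(Rational(-16, 5), Mul(Rational(-1, 5), -94)), 11058) = Add(Add(Rational(-16, 5), Rational(94, 5)), 11058) = Add(Rational(78, 5), 11058) = Rational(55368, 5)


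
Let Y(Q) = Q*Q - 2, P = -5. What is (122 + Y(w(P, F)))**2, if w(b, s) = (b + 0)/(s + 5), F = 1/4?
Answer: 2843022400/194481 ≈ 14619.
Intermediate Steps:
F = 1/4 ≈ 0.25000
w(b, s) = b/(5 + s)
Y(Q) = -2 + Q**2 (Y(Q) = Q**2 - 2 = -2 + Q**2)
(122 + Y(w(P, F)))**2 = (122 + (-2 + (-5/(5 + 1/4))**2))**2 = (122 + (-2 + (-5/21/4)**2))**2 = (122 + (-2 + (-5*4/21)**2))**2 = (122 + (-2 + (-20/21)**2))**2 = (122 + (-2 + 400/441))**2 = (122 - 482/441)**2 = (53320/441)**2 = 2843022400/194481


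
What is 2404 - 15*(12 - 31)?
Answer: 2689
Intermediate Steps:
2404 - 15*(12 - 31) = 2404 - 15*(-19) = 2404 - 1*(-285) = 2404 + 285 = 2689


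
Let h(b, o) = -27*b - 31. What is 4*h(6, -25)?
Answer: -772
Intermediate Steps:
h(b, o) = -31 - 27*b
4*h(6, -25) = 4*(-31 - 27*6) = 4*(-31 - 162) = 4*(-193) = -772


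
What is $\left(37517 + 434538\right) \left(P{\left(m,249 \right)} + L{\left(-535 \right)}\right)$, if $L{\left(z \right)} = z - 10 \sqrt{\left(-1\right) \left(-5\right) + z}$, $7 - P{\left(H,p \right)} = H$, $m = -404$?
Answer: $-58534820 - 4720550 i \sqrt{530} \approx -5.8535 \cdot 10^{7} - 1.0868 \cdot 10^{8} i$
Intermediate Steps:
$P{\left(H,p \right)} = 7 - H$
$L{\left(z \right)} = z - 10 \sqrt{5 + z}$
$\left(37517 + 434538\right) \left(P{\left(m,249 \right)} + L{\left(-535 \right)}\right) = \left(37517 + 434538\right) \left(\left(7 - -404\right) - \left(535 + 10 \sqrt{5 - 535}\right)\right) = 472055 \left(\left(7 + 404\right) - \left(535 + 10 \sqrt{-530}\right)\right) = 472055 \left(411 - \left(535 + 10 i \sqrt{530}\right)\right) = 472055 \left(-124 - 10 i \sqrt{530}\right) = -58534820 - 4720550 i \sqrt{530}$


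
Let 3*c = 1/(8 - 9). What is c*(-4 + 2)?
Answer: ⅔ ≈ 0.66667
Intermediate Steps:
c = -⅓ (c = 1/(3*(8 - 9)) = (⅓)/(-1) = (⅓)*(-1) = -⅓ ≈ -0.33333)
c*(-4 + 2) = -(-4 + 2)/3 = -⅓*(-2) = ⅔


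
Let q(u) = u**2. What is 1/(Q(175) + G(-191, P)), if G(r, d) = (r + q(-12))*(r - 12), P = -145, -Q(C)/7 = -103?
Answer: 1/10262 ≈ 9.7447e-5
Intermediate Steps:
Q(C) = 721 (Q(C) = -7*(-103) = 721)
G(r, d) = (-12 + r)*(144 + r) (G(r, d) = (r + (-12)**2)*(r - 12) = (r + 144)*(-12 + r) = (144 + r)*(-12 + r) = (-12 + r)*(144 + r))
1/(Q(175) + G(-191, P)) = 1/(721 + (-1728 + (-191)**2 + 132*(-191))) = 1/(721 + (-1728 + 36481 - 25212)) = 1/(721 + 9541) = 1/10262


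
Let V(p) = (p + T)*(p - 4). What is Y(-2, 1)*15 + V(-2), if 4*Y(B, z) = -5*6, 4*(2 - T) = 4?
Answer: -213/2 ≈ -106.50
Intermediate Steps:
T = 1 (T = 2 - ¼*4 = 2 - 1 = 1)
Y(B, z) = -15/2 (Y(B, z) = (-5*6)/4 = (¼)*(-30) = -15/2)
V(p) = (1 + p)*(-4 + p) (V(p) = (p + 1)*(p - 4) = (1 + p)*(-4 + p))
Y(-2, 1)*15 + V(-2) = -15/2*15 + (-4 + (-2)² - 3*(-2)) = -225/2 + (-4 + 4 + 6) = -225/2 + 6 = -213/2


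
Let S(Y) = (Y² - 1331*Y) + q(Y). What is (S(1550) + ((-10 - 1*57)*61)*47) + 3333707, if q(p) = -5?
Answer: 3481063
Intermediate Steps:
S(Y) = -5 + Y² - 1331*Y (S(Y) = (Y² - 1331*Y) - 5 = -5 + Y² - 1331*Y)
(S(1550) + ((-10 - 1*57)*61)*47) + 3333707 = ((-5 + 1550² - 1331*1550) + ((-10 - 1*57)*61)*47) + 3333707 = ((-5 + 2402500 - 2063050) + ((-10 - 57)*61)*47) + 3333707 = (339445 - 67*61*47) + 3333707 = (339445 - 4087*47) + 3333707 = (339445 - 192089) + 3333707 = 147356 + 3333707 = 3481063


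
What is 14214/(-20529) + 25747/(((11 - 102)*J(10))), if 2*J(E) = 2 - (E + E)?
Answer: 57435433/1868139 ≈ 30.745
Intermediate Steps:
J(E) = 1 - E (J(E) = (2 - (E + E))/2 = (2 - 2*E)/2 = 1 - E)
14214/(-20529) + 25747/(((11 - 102)*J(10))) = 14214/(-20529) + 25747/(((11 - 102)*(1 - 1*10))) = 14214*(-1/20529) + 25747/((-91*(1 - 10))) = -4738/6843 + 25747/((-91*(-9))) = -4738/6843 + 25747/819 = 57435433/1868139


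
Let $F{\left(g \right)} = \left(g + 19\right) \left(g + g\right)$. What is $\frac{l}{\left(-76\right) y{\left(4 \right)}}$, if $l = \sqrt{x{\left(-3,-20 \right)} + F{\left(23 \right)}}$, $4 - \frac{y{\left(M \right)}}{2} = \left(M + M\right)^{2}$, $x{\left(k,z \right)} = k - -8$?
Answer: $\frac{\sqrt{1937}}{9120} \approx 0.0048258$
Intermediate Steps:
$x{\left(k,z \right)} = 8 + k$ ($x{\left(k,z \right)} = k + 8 = 8 + k$)
$y{\left(M \right)} = 8 - 8 M^{2}$ ($y{\left(M \right)} = 8 - 2 \left(M + M\right)^{2} = 8 - 2 \left(2 M\right)^{2} = 8 - 2 \cdot 4 M^{2} = 8 - 8 M^{2}$)
$F{\left(g \right)} = 2 g \left(19 + g\right)$ ($F{\left(g \right)} = \left(19 + g\right) 2 g = 2 g \left(19 + g\right)$)
$l = \sqrt{1937}$ ($l = \sqrt{\left(8 - 3\right) + 2 \cdot 23 \left(19 + 23\right)} = \sqrt{5 + 2 \cdot 23 \cdot 42} = \sqrt{5 + 1932} = \sqrt{1937} \approx 44.011$)
$\frac{l}{\left(-76\right) y{\left(4 \right)}} = \frac{\sqrt{1937}}{\left(-76\right) \left(8 - 8 \cdot 4^{2}\right)} = \frac{\sqrt{1937}}{\left(-76\right) \left(8 - 128\right)} = \frac{\sqrt{1937}}{\left(-76\right) \left(-120\right)} = \frac{\sqrt{1937}}{9120}$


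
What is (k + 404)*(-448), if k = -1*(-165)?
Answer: -254912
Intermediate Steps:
k = 165
(k + 404)*(-448) = (165 + 404)*(-448) = 569*(-448) = -254912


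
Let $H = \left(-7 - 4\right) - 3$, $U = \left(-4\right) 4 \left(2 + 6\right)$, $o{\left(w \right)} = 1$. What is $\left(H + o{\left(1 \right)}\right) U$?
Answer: $1664$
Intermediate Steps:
$U = -128$ ($U = \left(-16\right) 8 = -128$)
$H = -14$ ($H = -11 - 3 = -14$)
$\left(H + o{\left(1 \right)}\right) U = \left(-14 + 1\right) \left(-128\right) = \left(-13\right) \left(-128\right) = 1664$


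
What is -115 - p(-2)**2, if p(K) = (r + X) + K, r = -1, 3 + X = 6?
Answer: -115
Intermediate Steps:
X = 3 (X = -3 + 6 = 3)
p(K) = 2 + K (p(K) = (-1 + 3) + K = 2 + K)
-115 - p(-2)**2 = -115 - (2 - 2)**2 = -115 - 1*0**2 = -115 - 1*0 = -115 + 0 = -115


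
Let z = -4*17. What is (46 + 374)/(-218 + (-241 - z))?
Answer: -420/391 ≈ -1.0742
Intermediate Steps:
z = -68
(46 + 374)/(-218 + (-241 - z)) = (46 + 374)/(-218 + (-241 - 1*(-68))) = 420/(-218 + (-241 + 68)) = 420/(-218 - 173) = 420/(-391) = 420*(-1/391) = -420/391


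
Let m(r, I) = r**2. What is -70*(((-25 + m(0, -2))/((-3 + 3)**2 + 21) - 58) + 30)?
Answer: 6130/3 ≈ 2043.3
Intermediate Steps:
-70*(((-25 + m(0, -2))/((-3 + 3)**2 + 21) - 58) + 30) = -70*(((-25 + 0**2)/((-3 + 3)**2 + 21) - 58) + 30) = -70*(((-25 + 0)/(0**2 + 21) - 58) + 30) = -70*((-25/(0 + 21) - 58) + 30) = -70*((-25/21 - 58) + 30) = -70*(-1243/21 + 30) = -70*(-613/21) = 6130/3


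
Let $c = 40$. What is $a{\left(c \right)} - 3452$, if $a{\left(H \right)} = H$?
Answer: $-3412$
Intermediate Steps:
$a{\left(c \right)} - 3452 = 40 - 3452 = -3412$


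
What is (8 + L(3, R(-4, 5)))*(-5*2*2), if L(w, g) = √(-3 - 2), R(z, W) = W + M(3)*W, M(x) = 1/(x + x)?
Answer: -160 - 20*I*√5 ≈ -160.0 - 44.721*I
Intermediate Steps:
M(x) = 1/(2*x)
R(z, W) = 7*W/6 (R(z, W) = W + ((½)/3)*W = W + ((½)*(⅓))*W = W + W/6 = 7*W/6)
L(w, g) = I*√5 (L(w, g) = √(-5) = I*√5)
(8 + L(3, R(-4, 5)))*(-5*2*2) = (8 + I*√5)*(-5*2*2) = (8 + I*√5)*(-10*2) = (8 + I*√5)*(-20) = -160 - 20*I*√5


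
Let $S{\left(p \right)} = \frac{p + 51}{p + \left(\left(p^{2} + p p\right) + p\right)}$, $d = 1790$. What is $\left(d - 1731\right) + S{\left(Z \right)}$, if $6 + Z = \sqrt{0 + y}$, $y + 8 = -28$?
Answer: $\frac{28755}{488} + \frac{163 i}{488} \approx 58.924 + 0.33402 i$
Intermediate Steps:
$y = -36$ ($y = -8 - 28 = -36$)
$Z = -6 + 6 i$ ($Z = -6 + \sqrt{0 - 36} = -6 + \sqrt{-36} = -6 + 6 i \approx -6.0 + 6.0 i$)
$S{\left(p \right)} = \frac{51 + p}{2 p + 2 p^{2}}$ ($S{\left(p \right)} = \frac{51 + p}{p + \left(\left(p^{2} + p^{2}\right) + p\right)} = \frac{51 + p}{p + \left(2 p^{2} + p\right)} = \frac{51 + p}{p + \left(p + 2 p^{2}\right)} = \frac{51 + p}{2 p + 2 p^{2}}$)
$\left(d - 1731\right) + S{\left(Z \right)} = \left(1790 - 1731\right) + \frac{51 - \left(6 - 6 i\right)}{2 \left(-6 + 6 i\right) \left(1 - \left(6 - 6 i\right)\right)} = 59 + \frac{\frac{-6 - 6 i}{72} \left(45 + 6 i\right)}{2 \left(-5 + 6 i\right)} = 59 + \frac{\frac{-6 - 6 i}{72} \frac{-5 - 6 i}{61} \left(45 + 6 i\right)}{2} = 59 + \frac{\left(-6 - 6 i\right) \left(-5 - 6 i\right) \left(45 + 6 i\right)}{8784}$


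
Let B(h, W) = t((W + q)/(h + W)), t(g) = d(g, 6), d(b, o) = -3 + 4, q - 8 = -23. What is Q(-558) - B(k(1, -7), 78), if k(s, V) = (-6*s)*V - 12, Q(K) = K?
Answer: -559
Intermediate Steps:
q = -15 (q = 8 - 23 = -15)
k(s, V) = -12 - 6*V*s (k(s, V) = -6*V*s - 12 = -12 - 6*V*s)
d(b, o) = 1
t(g) = 1
B(h, W) = 1
Q(-558) - B(k(1, -7), 78) = -558 - 1*1 = -558 - 1 = -559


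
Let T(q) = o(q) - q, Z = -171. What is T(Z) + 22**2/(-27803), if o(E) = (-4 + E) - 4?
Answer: -222908/27803 ≈ -8.0174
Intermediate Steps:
o(E) = -8 + E
T(q) = -8 (T(q) = (-8 + q) - q = -8)
T(Z) + 22**2/(-27803) = -8 + 22**2/(-27803) = -8 + 484*(-1/27803) = -8 - 484/27803 = -222908/27803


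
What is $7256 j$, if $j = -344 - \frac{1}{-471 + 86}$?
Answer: $- \frac{960977384}{385} \approx -2.496 \cdot 10^{6}$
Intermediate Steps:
$j = - \frac{132439}{385}$ ($j = -344 - \frac{1}{-385} = -344 - - \frac{1}{385} = -344 + \frac{1}{385} = - \frac{132439}{385} \approx -344.0$)
$7256 j = 7256 \left(- \frac{132439}{385}\right) = - \frac{960977384}{385}$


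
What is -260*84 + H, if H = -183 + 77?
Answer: -21946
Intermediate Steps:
H = -106
-260*84 + H = -260*84 - 106 = -21840 - 106 = -21946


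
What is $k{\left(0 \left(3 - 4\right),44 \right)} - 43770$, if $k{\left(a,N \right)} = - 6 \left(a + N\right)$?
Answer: $-44034$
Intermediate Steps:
$k{\left(a,N \right)} = - 6 N - 6 a$ ($k{\left(a,N \right)} = - 6 \left(N + a\right) = - 6 N - 6 a$)
$k{\left(0 \left(3 - 4\right),44 \right)} - 43770 = \left(\left(-6\right) 44 - 6 \cdot 0 \left(3 - 4\right)\right) - 43770 = \left(-264 - 6 \cdot 0 \left(-1\right)\right) - 43770 = \left(-264 - 0\right) - 43770 = \left(-264 + 0\right) - 43770 = -264 - 43770 = -44034$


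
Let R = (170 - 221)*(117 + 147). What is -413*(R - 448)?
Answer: 5745656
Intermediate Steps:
R = -13464 (R = -51*264 = -13464)
-413*(R - 448) = -413*(-13464 - 448) = -413*(-13912) = 5745656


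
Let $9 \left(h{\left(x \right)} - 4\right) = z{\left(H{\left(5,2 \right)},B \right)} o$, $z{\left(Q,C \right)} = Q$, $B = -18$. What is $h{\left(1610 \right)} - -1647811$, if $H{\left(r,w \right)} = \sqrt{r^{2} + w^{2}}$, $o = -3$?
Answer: $1647815 - \frac{\sqrt{29}}{3} \approx 1.6478 \cdot 10^{6}$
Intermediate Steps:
$h{\left(x \right)} = 4 - \frac{\sqrt{29}}{3}$ ($h{\left(x \right)} = 4 + \frac{\sqrt{5^{2} + 2^{2}} \left(-3\right)}{9} = 4 + \frac{\sqrt{25 + 4} \left(-3\right)}{9} = 4 + \frac{\sqrt{29} \left(-3\right)}{9} = 4 + \frac{\left(-3\right) \sqrt{29}}{9} = 4 - \frac{\sqrt{29}}{3}$)
$h{\left(1610 \right)} - -1647811 = \left(4 - \frac{\sqrt{29}}{3}\right) - -1647811 = \left(4 - \frac{\sqrt{29}}{3}\right) + 1647811 = 1647815 - \frac{\sqrt{29}}{3}$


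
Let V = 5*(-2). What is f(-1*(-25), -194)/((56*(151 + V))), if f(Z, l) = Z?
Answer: 25/7896 ≈ 0.0031662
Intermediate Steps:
V = -10
f(-1*(-25), -194)/((56*(151 + V))) = (-1*(-25))/((56*(151 - 10))) = 25/((56*141)) = 25/7896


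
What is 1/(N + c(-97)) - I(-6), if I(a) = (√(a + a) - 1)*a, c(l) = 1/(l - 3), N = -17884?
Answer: -10730506/1788401 + 12*I*√3 ≈ -6.0001 + 20.785*I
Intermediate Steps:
c(l) = 1/(-3 + l)
I(a) = a*(-1 + √2*√a) (I(a) = (√(2*a) - 1)*a = (√2*√a - 1)*a = (-1 + √2*√a)*a = a*(-1 + √2*√a))
1/(N + c(-97)) - I(-6) = 1/(-17884 + 1/(-3 - 97)) - (-1*(-6) + √2*(-6)^(3/2)) = 1/(-17884 + 1/(-100)) - (6 + √2*(-6*I*√6)) = 1/(-17884 - 1/100) - (6 - 12*I*√3) = 1/(-1788401/100) + (-6 + 12*I*√3) = -100/1788401 + (-6 + 12*I*√3) = -10730506/1788401 + 12*I*√3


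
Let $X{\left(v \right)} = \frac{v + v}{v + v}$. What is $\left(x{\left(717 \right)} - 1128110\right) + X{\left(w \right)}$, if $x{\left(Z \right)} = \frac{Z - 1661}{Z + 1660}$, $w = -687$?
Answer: $- \frac{2681516037}{2377} \approx -1.1281 \cdot 10^{6}$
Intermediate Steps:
$X{\left(v \right)} = 1$ ($X{\left(v \right)} = \frac{2 v}{2 v} = 2 v \frac{1}{2 v} = 1$)
$x{\left(Z \right)} = \frac{-1661 + Z}{1660 + Z}$
$\left(x{\left(717 \right)} - 1128110\right) + X{\left(w \right)} = \left(\frac{-1661 + 717}{1660 + 717} - 1128110\right) + 1 = \left(\frac{1}{2377} \left(-944\right) - 1128110\right) + 1 = \left(- \frac{944}{2377} - 1128110\right) + 1 = - \frac{2681518414}{2377} + 1 = - \frac{2681516037}{2377}$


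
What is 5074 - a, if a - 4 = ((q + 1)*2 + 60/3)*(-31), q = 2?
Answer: 5876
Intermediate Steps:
a = -802 (a = 4 + ((2 + 1)*2 + 60/3)*(-31) = 4 + (3*2 + 60*(⅓))*(-31) = 4 + (6 + 20)*(-31) = 4 + 26*(-31) = 4 - 806 = -802)
5074 - a = 5074 - 1*(-802) = 5074 + 802 = 5876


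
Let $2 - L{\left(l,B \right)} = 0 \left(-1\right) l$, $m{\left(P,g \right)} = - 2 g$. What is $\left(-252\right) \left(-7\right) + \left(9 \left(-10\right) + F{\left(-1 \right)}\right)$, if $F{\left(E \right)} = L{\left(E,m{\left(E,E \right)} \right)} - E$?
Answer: $1677$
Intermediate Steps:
$L{\left(l,B \right)} = 2$ ($L{\left(l,B \right)} = 2 - 0 \left(-1\right) l = 2 - 0 l = 2 - 0 = 2 + 0 = 2$)
$F{\left(E \right)} = 2 - E$
$\left(-252\right) \left(-7\right) + \left(9 \left(-10\right) + F{\left(-1 \right)}\right) = \left(-252\right) \left(-7\right) + \left(9 \left(-10\right) + \left(2 - -1\right)\right) = 1764 + \left(-90 + \left(2 + 1\right)\right) = 1764 + \left(-90 + 3\right) = 1764 - 87 = 1677$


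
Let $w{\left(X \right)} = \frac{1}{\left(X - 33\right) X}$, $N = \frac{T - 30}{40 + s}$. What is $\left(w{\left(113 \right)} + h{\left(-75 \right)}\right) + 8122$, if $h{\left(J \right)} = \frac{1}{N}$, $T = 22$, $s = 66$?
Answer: $\frac{73303101}{9040} \approx 8108.8$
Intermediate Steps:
$N = - \frac{4}{53}$ ($N = \frac{22 - 30}{40 + 66} = - \frac{8}{106} = \left(-8\right) \frac{1}{106} = - \frac{4}{53} \approx -0.075472$)
$w{\left(X \right)} = \frac{1}{X \left(-33 + X\right)}$ ($w{\left(X \right)} = \frac{1}{\left(-33 + X\right) X} = \frac{1}{X \left(-33 + X\right)}$)
$h{\left(J \right)} = - \frac{53}{4}$ ($h{\left(J \right)} = \frac{1}{- \frac{4}{53}} = - \frac{53}{4}$)
$\left(w{\left(113 \right)} + h{\left(-75 \right)}\right) + 8122 = \left(\frac{1}{113 \left(-33 + 113\right)} - \frac{53}{4}\right) + 8122 = \left(\frac{1}{113 \cdot 80} - \frac{53}{4}\right) + 8122 = \left(\frac{1}{113} \cdot \frac{1}{80} - \frac{53}{4}\right) + 8122 = \left(\frac{1}{9040} - \frac{53}{4}\right) + 8122 = - \frac{119779}{9040} + 8122 = \frac{73303101}{9040}$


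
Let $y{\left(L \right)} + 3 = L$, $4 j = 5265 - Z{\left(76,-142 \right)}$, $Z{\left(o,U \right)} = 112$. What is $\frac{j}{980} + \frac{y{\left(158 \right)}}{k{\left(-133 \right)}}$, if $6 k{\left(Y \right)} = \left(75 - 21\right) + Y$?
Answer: $- \frac{3238513}{309680} \approx -10.458$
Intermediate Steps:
$k{\left(Y \right)} = 9 + \frac{Y}{6}$ ($k{\left(Y \right)} = \frac{\left(75 - 21\right) + Y}{6} = \frac{54 + Y}{6} = 9 + \frac{Y}{6}$)
$j = \frac{5153}{4}$ ($j = \frac{5265 - 112}{4} = \frac{1}{4} \cdot 5153 = \frac{5153}{4} \approx 1288.3$)
$y{\left(L \right)} = -3 + L$
$\frac{j}{980} + \frac{y{\left(158 \right)}}{k{\left(-133 \right)}} = \frac{5153}{4 \cdot 980} + \frac{-3 + 158}{9 + \frac{1}{6} \left(-133\right)} = \frac{5153}{4} \cdot \frac{1}{980} + \frac{155}{9 - \frac{133}{6}} = \frac{5153}{3920} + \frac{155}{- \frac{79}{6}} = \frac{5153}{3920} + 155 \left(- \frac{6}{79}\right) = \frac{5153}{3920} - \frac{930}{79} = - \frac{3238513}{309680}$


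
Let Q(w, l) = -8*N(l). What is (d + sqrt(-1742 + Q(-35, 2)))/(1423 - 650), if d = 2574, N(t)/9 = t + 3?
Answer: 2574/773 + I*sqrt(2102)/773 ≈ 3.3299 + 0.059311*I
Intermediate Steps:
N(t) = 27 + 9*t (N(t) = 9*(t + 3) = 9*(3 + t) = 27 + 9*t)
Q(w, l) = -216 - 72*l (Q(w, l) = -8*(27 + 9*l) = -216 - 72*l)
(d + sqrt(-1742 + Q(-35, 2)))/(1423 - 650) = (2574 + sqrt(-1742 + (-216 - 72*2)))/(1423 - 650) = (2574 + sqrt(-1742 + (-216 - 144)))/773 = (2574 + sqrt(-1742 - 360))*(1/773) = (2574 + sqrt(-2102))*(1/773) = (2574 + I*sqrt(2102))*(1/773) = 2574/773 + I*sqrt(2102)/773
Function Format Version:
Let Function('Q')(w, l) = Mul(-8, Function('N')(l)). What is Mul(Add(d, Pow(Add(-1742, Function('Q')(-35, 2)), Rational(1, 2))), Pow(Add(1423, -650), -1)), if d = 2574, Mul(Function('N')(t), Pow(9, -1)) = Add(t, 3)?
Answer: Add(Rational(2574, 773), Mul(Rational(1, 773), I, Pow(2102, Rational(1, 2)))) ≈ Add(3.3299, Mul(0.059311, I))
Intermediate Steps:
Function('N')(t) = Add(27, Mul(9, t)) (Function('N')(t) = Mul(9, Add(t, 3)) = Mul(9, Add(3, t)) = Add(27, Mul(9, t)))
Function('Q')(w, l) = Add(-216, Mul(-72, l)) (Function('Q')(w, l) = Mul(-8, Add(27, Mul(9, l))) = Add(-216, Mul(-72, l)))
Mul(Add(d, Pow(Add(-1742, Function('Q')(-35, 2)), Rational(1, 2))), Pow(Add(1423, -650), -1)) = Mul(Add(2574, Pow(Add(-1742, Add(-216, Mul(-72, 2))), Rational(1, 2))), Pow(Add(1423, -650), -1)) = Mul(Add(2574, Pow(Add(-1742, Add(-216, -144)), Rational(1, 2))), Pow(773, -1)) = Mul(Add(2574, Pow(Add(-1742, -360), Rational(1, 2))), Rational(1, 773)) = Mul(Add(2574, Pow(-2102, Rational(1, 2))), Rational(1, 773)) = Mul(Add(2574, Mul(I, Pow(2102, Rational(1, 2)))), Rational(1, 773)) = Add(Rational(2574, 773), Mul(Rational(1, 773), I, Pow(2102, Rational(1, 2))))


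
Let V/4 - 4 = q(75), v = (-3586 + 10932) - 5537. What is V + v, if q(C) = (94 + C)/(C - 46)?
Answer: 53601/29 ≈ 1848.3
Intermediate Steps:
q(C) = (94 + C)/(-46 + C)
v = 1809 (v = 7346 - 5537 = 1809)
V = 1140/29 (V = 16 + 4*((94 + 75)/(-46 + 75)) = 16 + 4*(169/29) = 16 + 676/29 = 1140/29 ≈ 39.310)
V + v = 1140/29 + 1809 = 53601/29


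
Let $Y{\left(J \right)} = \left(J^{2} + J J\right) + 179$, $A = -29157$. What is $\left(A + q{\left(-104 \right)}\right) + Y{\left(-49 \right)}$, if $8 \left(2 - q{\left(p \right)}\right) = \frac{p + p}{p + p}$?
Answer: $- \frac{193393}{8} \approx -24174.0$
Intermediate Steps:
$q{\left(p \right)} = \frac{15}{8}$ ($q{\left(p \right)} = 2 - \frac{\left(p + p\right) \frac{1}{p + p}}{8} = 2 - \frac{2 p \frac{1}{2 p}}{8} = 2 - \frac{1}{8} = \frac{15}{8}$)
$Y{\left(J \right)} = 179 + 2 J^{2}$ ($Y{\left(J \right)} = \left(J^{2} + J^{2}\right) + 179 = 2 J^{2} + 179 = 179 + 2 J^{2}$)
$\left(A + q{\left(-104 \right)}\right) + Y{\left(-49 \right)} = \left(-29157 + \frac{15}{8}\right) + \left(179 + 2 \left(-49\right)^{2}\right) = - \frac{233241}{8} + \left(179 + 2 \cdot 2401\right) = - \frac{233241}{8} + \left(179 + 4802\right) = - \frac{233241}{8} + 4981 = - \frac{193393}{8}$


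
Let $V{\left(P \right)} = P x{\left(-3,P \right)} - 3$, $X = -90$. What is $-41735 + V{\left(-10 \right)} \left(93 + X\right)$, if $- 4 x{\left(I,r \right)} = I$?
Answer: $- \frac{83533}{2} \approx -41767.0$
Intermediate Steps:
$x{\left(I,r \right)} = - \frac{I}{4}$
$V{\left(P \right)} = -3 + \frac{3 P}{4}$ ($V{\left(P \right)} = P \left(\left(- \frac{1}{4}\right) \left(-3\right)\right) - 3 = P \frac{3}{4} - 3 = \frac{3 P}{4} - 3 = -3 + \frac{3 P}{4}$)
$-41735 + V{\left(-10 \right)} \left(93 + X\right) = -41735 + \left(-3 + \frac{3}{4} \left(-10\right)\right) \left(93 - 90\right) = -41735 + \left(-3 - \frac{15}{2}\right) 3 = -41735 - \frac{63}{2} = - \frac{83533}{2}$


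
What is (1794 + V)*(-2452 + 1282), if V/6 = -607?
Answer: 2162160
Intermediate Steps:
V = -3642 (V = 6*(-607) = -3642)
(1794 + V)*(-2452 + 1282) = (1794 - 3642)*(-2452 + 1282) = -1848*(-1170) = 2162160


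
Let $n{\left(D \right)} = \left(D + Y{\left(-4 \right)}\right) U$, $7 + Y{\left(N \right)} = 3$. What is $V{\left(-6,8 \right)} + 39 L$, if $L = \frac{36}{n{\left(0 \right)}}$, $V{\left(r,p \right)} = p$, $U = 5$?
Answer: $- \frac{311}{5} \approx -62.2$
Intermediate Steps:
$Y{\left(N \right)} = -4$ ($Y{\left(N \right)} = -7 + 3 = -4$)
$n{\left(D \right)} = -20 + 5 D$ ($n{\left(D \right)} = \left(D - 4\right) 5 = \left(-4 + D\right) 5 = -20 + 5 D$)
$L = - \frac{9}{5}$ ($L = \frac{36}{-20 + 5 \cdot 0} = \frac{36}{-20 + 0} = \frac{36}{-20} = 36 \left(- \frac{1}{20}\right) = - \frac{9}{5} \approx -1.8$)
$V{\left(-6,8 \right)} + 39 L = 8 + 39 \left(- \frac{9}{5}\right) = 8 - \frac{351}{5} = - \frac{311}{5}$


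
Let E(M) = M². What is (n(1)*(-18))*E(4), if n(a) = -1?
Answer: 288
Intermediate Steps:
(n(1)*(-18))*E(4) = -1*(-18)*4² = 18*16 = 288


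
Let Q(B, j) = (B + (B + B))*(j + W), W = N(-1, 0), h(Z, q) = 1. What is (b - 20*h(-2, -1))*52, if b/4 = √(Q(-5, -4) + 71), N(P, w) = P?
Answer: -1040 + 208*√146 ≈ 1473.3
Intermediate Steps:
W = -1
Q(B, j) = 3*B*(-1 + j) (Q(B, j) = (B + (B + B))*(j - 1) = (B + 2*B)*(-1 + j) = (3*B)*(-1 + j) = 3*B*(-1 + j))
b = 4*√146 (b = 4*√(3*(-5)*(-1 - 4) + 71) = 4*√(3*(-5)*(-5) + 71) = 4*√(75 + 71) = 4*√146 ≈ 48.332)
(b - 20*h(-2, -1))*52 = (4*√146 - 20*1)*52 = (4*√146 - 20)*52 = (-20 + 4*√146)*52 = -1040 + 208*√146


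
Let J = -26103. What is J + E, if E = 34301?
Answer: 8198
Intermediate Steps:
J + E = -26103 + 34301 = 8198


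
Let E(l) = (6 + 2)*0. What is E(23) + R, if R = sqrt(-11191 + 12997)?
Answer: sqrt(1806) ≈ 42.497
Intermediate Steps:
E(l) = 0 (E(l) = 8*0 = 0)
R = sqrt(1806) ≈ 42.497
E(23) + R = 0 + sqrt(1806) = sqrt(1806)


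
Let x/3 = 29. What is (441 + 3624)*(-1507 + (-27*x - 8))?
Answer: -15707160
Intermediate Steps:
x = 87 (x = 3*29 = 87)
(441 + 3624)*(-1507 + (-27*x - 8)) = (441 + 3624)*(-1507 + (-27*87 - 8)) = 4065*(-1507 + (-2349 - 8)) = 4065*(-1507 - 2357) = 4065*(-3864) = -15707160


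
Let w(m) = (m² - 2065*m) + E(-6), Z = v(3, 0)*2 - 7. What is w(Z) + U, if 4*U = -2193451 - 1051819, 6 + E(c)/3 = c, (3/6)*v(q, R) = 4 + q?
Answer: -1708555/2 ≈ -8.5428e+5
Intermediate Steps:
v(q, R) = 8 + 2*q (v(q, R) = 2*(4 + q) = 8 + 2*q)
Z = 21 (Z = (8 + 2*3)*2 - 7 = (8 + 6)*2 - 7 = 14*2 - 7 = 28 - 7 = 21)
E(c) = -18 + 3*c
U = -1622635/2 (U = (-2193451 - 1051819)/4 = (¼)*(-3245270) = -1622635/2 ≈ -8.1132e+5)
w(m) = -36 + m² - 2065*m (w(m) = (m² - 2065*m) + (-18 + 3*(-6)) = (m² - 2065*m) + (-18 - 18) = (m² - 2065*m) - 36 = -36 + m² - 2065*m)
w(Z) + U = (-36 + 21² - 2065*21) - 1622635/2 = (-36 + 441 - 43365) - 1622635/2 = -42960 - 1622635/2 = -1708555/2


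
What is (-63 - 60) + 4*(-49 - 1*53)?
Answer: -531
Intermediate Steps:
(-63 - 60) + 4*(-49 - 1*53) = -123 + 4*(-49 - 53) = -123 + 4*(-102) = -123 - 408 = -531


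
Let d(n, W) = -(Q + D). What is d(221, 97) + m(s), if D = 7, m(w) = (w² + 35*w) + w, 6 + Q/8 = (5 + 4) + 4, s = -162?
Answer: 20349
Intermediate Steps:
Q = 56 (Q = -48 + 8*((5 + 4) + 4) = -48 + 8*(9 + 4) = -48 + 8*13 = -48 + 104 = 56)
m(w) = w² + 36*w
d(n, W) = -63 (d(n, W) = -(56 + 7) = -1*63 = -63)
d(221, 97) + m(s) = -63 - 162*(36 - 162) = -63 - 162*(-126) = -63 + 20412 = 20349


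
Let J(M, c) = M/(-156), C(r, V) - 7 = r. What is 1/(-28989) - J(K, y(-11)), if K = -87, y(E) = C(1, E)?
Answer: -840733/1507428 ≈ -0.55773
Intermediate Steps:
C(r, V) = 7 + r
y(E) = 8 (y(E) = 7 + 1 = 8)
J(M, c) = -M/156 (J(M, c) = M*(-1/156) = -M/156)
1/(-28989) - J(K, y(-11)) = 1/(-28989) - (-1)*(-87)/156 = -1/28989 - 1*29/52 = -1/28989 - 29/52 = -840733/1507428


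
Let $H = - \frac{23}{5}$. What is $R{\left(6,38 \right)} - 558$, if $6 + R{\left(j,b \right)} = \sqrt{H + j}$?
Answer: $-564 + \frac{\sqrt{35}}{5} \approx -562.82$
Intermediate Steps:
$H = - \frac{23}{5}$ ($H = \left(-23\right) \frac{1}{5} = - \frac{23}{5} \approx -4.6$)
$R{\left(j,b \right)} = -6 + \sqrt{- \frac{23}{5} + j}$
$R{\left(6,38 \right)} - 558 = \left(-6 + \frac{\sqrt{-115 + 25 \cdot 6}}{5}\right) - 558 = \left(-6 + \frac{\sqrt{-115 + 150}}{5}\right) - 558 = \left(-6 + \frac{\sqrt{35}}{5}\right) - 558 = -564 + \frac{\sqrt{35}}{5}$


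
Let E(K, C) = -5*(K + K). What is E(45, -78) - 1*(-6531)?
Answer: 6081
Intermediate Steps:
E(K, C) = -10*K
E(45, -78) - 1*(-6531) = -10*45 - 1*(-6531) = -450 + 6531 = 6081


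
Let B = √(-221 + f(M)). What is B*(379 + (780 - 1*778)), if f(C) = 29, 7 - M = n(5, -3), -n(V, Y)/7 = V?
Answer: 3048*I*√3 ≈ 5279.3*I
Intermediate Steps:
n(V, Y) = -7*V
M = 42 (M = 7 - (-7)*5 = 7 - 1*(-35) = 7 + 35 = 42)
B = 8*I*√3 (B = √(-221 + 29) = √(-192) = 8*I*√3 ≈ 13.856*I)
B*(379 + (780 - 1*778)) = (8*I*√3)*(379 + (780 - 1*778)) = (8*I*√3)*(379 + (780 - 778)) = (8*I*√3)*(379 + 2) = (8*I*√3)*381 = 3048*I*√3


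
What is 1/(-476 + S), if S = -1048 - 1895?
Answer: -1/3419 ≈ -0.00029248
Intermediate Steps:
S = -2943
1/(-476 + S) = 1/(-476 - 2943) = 1/(-3419) = -1/3419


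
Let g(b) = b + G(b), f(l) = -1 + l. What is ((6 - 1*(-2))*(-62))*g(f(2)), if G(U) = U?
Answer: -992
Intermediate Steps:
g(b) = 2*b (g(b) = b + b = 2*b)
((6 - 1*(-2))*(-62))*g(f(2)) = ((6 - 1*(-2))*(-62))*(2*(-1 + 2)) = ((6 + 2)*(-62))*(2*1) = (8*(-62))*2 = -496*2 = -992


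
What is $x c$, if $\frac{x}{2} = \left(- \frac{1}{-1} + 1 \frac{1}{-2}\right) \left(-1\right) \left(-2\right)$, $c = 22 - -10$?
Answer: $64$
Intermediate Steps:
$c = 32$ ($c = 22 + 10 = 32$)
$x = 2$ ($x = 2 \left(- \frac{1}{-1} + 1 \frac{1}{-2}\right) \left(-1\right) \left(-2\right) = 2 \left(\left(-1\right) \left(-1\right) + 1 \left(- \frac{1}{2}\right)\right) \left(-1\right) \left(-2\right) = 2 \left(1 - \frac{1}{2}\right) \left(-1\right) \left(-2\right) = 2 \cdot \frac{1}{2} \left(-1\right) \left(-2\right) = 2 \left(\left(- \frac{1}{2}\right) \left(-2\right)\right) = 2 \cdot 1 = 2$)
$x c = 2 \cdot 32 = 64$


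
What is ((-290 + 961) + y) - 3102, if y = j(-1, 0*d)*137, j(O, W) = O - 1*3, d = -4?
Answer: -2979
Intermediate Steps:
j(O, W) = -3 + O (j(O, W) = O - 3 = -3 + O)
y = -548 (y = (-3 - 1)*137 = -4*137 = -548)
((-290 + 961) + y) - 3102 = ((-290 + 961) - 548) - 3102 = (671 - 548) - 3102 = 123 - 3102 = -2979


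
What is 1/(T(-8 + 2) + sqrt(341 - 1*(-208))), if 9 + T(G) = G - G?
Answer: 1/52 + sqrt(61)/156 ≈ 0.069296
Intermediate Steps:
T(G) = -9 (T(G) = -9 + (G - G) = -9 + 0 = -9)
1/(T(-8 + 2) + sqrt(341 - 1*(-208))) = 1/(-9 + sqrt(341 - 1*(-208))) = 1/(-9 + sqrt(341 + 208)) = 1/(-9 + sqrt(549)) = 1/(-9 + 3*sqrt(61))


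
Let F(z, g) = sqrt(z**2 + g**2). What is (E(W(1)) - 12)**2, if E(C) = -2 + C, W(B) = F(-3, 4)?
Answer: 81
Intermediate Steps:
F(z, g) = sqrt(g**2 + z**2)
W(B) = 5 (W(B) = sqrt(4**2 + (-3)**2) = sqrt(16 + 9) = sqrt(25) = 5)
(E(W(1)) - 12)**2 = ((-2 + 5) - 12)**2 = (3 - 12)**2 = (-9)**2 = 81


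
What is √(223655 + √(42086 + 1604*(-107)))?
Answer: √(223655 + I*√129542) ≈ 472.92 + 0.381*I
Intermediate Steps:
√(223655 + √(42086 + 1604*(-107))) = √(223655 + √(42086 - 171628)) = √(223655 + √(-129542)) = √(223655 + I*√129542)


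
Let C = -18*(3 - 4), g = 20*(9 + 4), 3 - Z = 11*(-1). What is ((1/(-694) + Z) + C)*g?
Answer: 2886910/347 ≈ 8319.6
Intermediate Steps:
Z = 14 (Z = 3 - 11*(-1) = 3 - 1*(-11) = 3 + 11 = 14)
g = 260 (g = 20*13 = 260)
C = 18 (C = -18*(-1) = 18)
((1/(-694) + Z) + C)*g = ((1/(-694) + 14) + 18)*260 = ((-1/694 + 14) + 18)*260 = (9715/694 + 18)*260 = (22207/694)*260 = 2886910/347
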